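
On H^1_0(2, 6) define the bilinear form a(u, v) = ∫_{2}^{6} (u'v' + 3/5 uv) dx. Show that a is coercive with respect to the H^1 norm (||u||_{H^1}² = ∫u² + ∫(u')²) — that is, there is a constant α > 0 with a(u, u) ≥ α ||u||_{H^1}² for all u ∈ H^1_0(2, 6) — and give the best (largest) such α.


α = (48/5 + π^2)/(π^2 + 16)

Coercivity of a(·,·) on H^1_0(2, 6) means a(u, u) ≥ α ||u||_{H^1}² for every u ∈ H^1_0.
The interval has length L = 4, and Poincaré/coercivity depend only on L. Here a(u, u) = ∫(u')² + (3/5)·∫u².
Here 0 < c = 3/5 < 1. The condition a(u,u) ≥ α||u||_{H^1}² reads (1−α)∫(u')² ≥ (α−c)∫u². Any admissible α is ≤ 1 (rapidly oscillating u have ∫u²/∫(u')² → 0), and α = 1 would force 0 ≥ (1−c)∫u², impossible since c < 1; so 1−α > 0. By the sharp Poincaré inequality on H^1_0 of an interval of length L, ∫(u')² ≥ (π/L)²∫u² with equality for the first sine mode sin(π(x−x₀)/L) (x₀ the left endpoint), so the inequality holds for all u iff (1−α)(π/L)² ≥ α − c, i.e. α ≤ ((π/L)² + c)/((π/L)² + 1) = (1 + c(L/π)²)/(1 + (L/π)²). With (π/L)² = π^2/16 and c = 3/5, the largest admissible constant is α = ((π/L)² + c)/((π/L)² + 1).
Simplifying, α = (48/5 + π^2)/(π^2 + 16).


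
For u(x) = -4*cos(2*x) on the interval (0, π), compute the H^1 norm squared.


||u||_{H^1(0,π)}^2 = 40*π

u'(x) = 8*sin(2*x).
Expand u² and (u')² and integrate term by term on (0, π), using: for integers n ≥ 1, ∫_0^π sin²(nx) dx = ∫_0^π cos²(nx) dx = π/2; for n ≠ n', ∫_0^π sin(nx)sin(n'x) dx = ∫_0^π cos(nx)cos(n'x) dx = 0; and by product-to-sum, ∫_0^π sin(nx)cos(n'x) dx = ½∫_0^π [sin((n+n')x) + sin((n−n')x)] dx, which is 0 when n+n' is even and 2n/(n²−n'²) when n+n' is odd (it need not vanish on (0, π)).
  u² squared terms: (-4)²·∫cos(2x)² dx = 16·π/2 = 8*π.
  So ∫_0^π u² dx = 8*π.
  (u')² squared terms: (8)²·∫sin(2x)² dx = 64·π/2 = 32*π.
  So ∫_0^π (u')² dx = 32*π.
||u||_{H^1}^2 = (8*π) + (32*π) = 40*π.


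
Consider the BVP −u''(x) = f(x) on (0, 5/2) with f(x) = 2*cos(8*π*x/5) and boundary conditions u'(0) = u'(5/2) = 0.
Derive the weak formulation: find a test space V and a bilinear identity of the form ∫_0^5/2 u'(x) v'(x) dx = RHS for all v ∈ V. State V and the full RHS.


V = H^1(0, 5/2) (no boundary constraint on v; u is determined up to an additive constant); weak form: ∫_0^5/2 u'v' dx = ∫_0^5/2 (2*cos(8*π*x/5)) v dx for all v ∈ V.

Multiply both sides by a test function v and integrate from 0 to 5/2:
  ∫_0^5/2 −u''(x) v(x) dx = ∫_0^5/2 f(x) v(x) dx.
Integrate the LHS by parts once:
  ∫_0^5/2 −u'' v dx = −[u'(x) v(x)]_0^5/2 + ∫_0^5/2 u'(x) v'(x) dx.
Thus ∫_0^5/2 u'(x) v'(x) dx = ∫_0^5/2 f(x) v(x) dx + [u'(x) v(x)]_0^5/2.
Choose V so that boundary terms are either known or forced to vanish.
u has homogeneous Neumann: u'(0) = u'(5/2) = 0. So [u' v]_0^5/2 = 0·v(5/2) − 0·v(0) = 0 for any v; take V = H^1(0, 5/2).
Weak formulation: find u (satisfying any essential BC) such that ∫_0^5/2 u'(x) v'(x) dx = ∫_0^5/2 f v dx for all v ∈ V (homogeneous Neumann, so boundary terms vanish).
Substituting f(x) = 2*cos(8*π*x/5), the right-hand side is ∫_0^5/2 (2*cos(8*π*x/5)) v dx.
Compatibility check (pure Neumann): taking v ≡ 1 ∈ V gives 0 = ∫_0^5/2 f dx + (0) − (0), i.e. ∫_0^5/2 f dx must equal u'(0) − u'(5/2) = 0. Indeed ∫_0^5/2 (2*cos(8*π*x/5)) dx = 0, so the data are compatible. The solution is then unique only up to an additive constant (fix it e.g. by requiring ∫_0^5/2 u dx = 0).


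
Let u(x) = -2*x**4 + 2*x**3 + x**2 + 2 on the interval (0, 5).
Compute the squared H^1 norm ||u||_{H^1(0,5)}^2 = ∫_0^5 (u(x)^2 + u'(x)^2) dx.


||u||_{H^1}^2 = 60203510/63

The H^1 norm (squared) on an interval (0, L) is
  ||u||_{H^1}^2 = ∫_0^L u(x)^2 dx + ∫_0^L u'(x)^2 dx.
Compute u'(x) = -8*x**3 + 6*x**2 + 2*x.
Then u(x)^2 = 4*x**8 - 8*x**7 + 4*x**5 - 7*x**4 + 8*x**3 + 4*x**2 + 4 and u'(x)^2 = 64*x**6 - 96*x**5 + 4*x**4 + 24*x**3 + 4*x**2.
Integrate each monomial from 0 to 5 using ∫_0^5 c·x^n dx = c·5^(n+1)/(n+1):
  ∫_0^5 u(x)^2 dx = ∫_0^5 (4*x^8 - 8*x^7 + 4*x^5 - 7*x^4 + 8*x^3 + 4*x^2 + 4) dx. Term by term:
    ∫_0^5 4*x^8 dx = 7812500/9;  ∫_0^5 -8*x^7 dx = -390625;  ∫_0^5 4*x^5 dx = 31250/3;
    ∫_0^5 -7*x^4 dx = -4375;  ∫_0^5 8*x^3 dx = 1250;  ∫_0^5 4*x^2 dx = 500/3;
    ∫_0^5 4 dx = 20.
  Sum: 7812500/9 − 390625 + 31250/3 − 4375 + 1250 + 500/3 + 20 = 4364180/9.
  ∫_0^5 u'(x)^2 dx = ∫_0^5 (64*x^6 - 96*x^5 + 4*x^4 + 24*x^3 + 4*x^2) dx. Term by term:
    ∫_0^5 64*x^6 dx = 5000000/7;  ∫_0^5 -96*x^5 dx = -250000;  ∫_0^5 4*x^4 dx = 2500;
    ∫_0^5 24*x^3 dx = 3750;  ∫_0^5 4*x^2 dx = 500/3.
  Sum: 5000000/7 − 250000 + 2500 + 3750 + 500/3 = 9884750/21.
Adding: ||u||_{H^1}^2 = 4364180/9 + 9884750/21 = 60203510/63.


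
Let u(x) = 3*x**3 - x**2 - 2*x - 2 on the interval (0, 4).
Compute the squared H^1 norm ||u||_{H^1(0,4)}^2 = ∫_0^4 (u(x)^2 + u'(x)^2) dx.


||u||_{H^1}^2 = 196960/7

The H^1 norm (squared) on an interval (0, L) is
  ||u||_{H^1}^2 = ∫_0^L u(x)^2 dx + ∫_0^L u'(x)^2 dx.
Compute u'(x) = 9*x**2 - 2*x - 2.
Then u(x)^2 = 9*x**6 - 6*x**5 - 11*x**4 - 8*x**3 + 8*x**2 + 8*x + 4 and u'(x)^2 = 81*x**4 - 36*x**3 - 32*x**2 + 8*x + 4.
Integrate each monomial from 0 to 4 using ∫_0^4 c·x^n dx = c·4^(n+1)/(n+1):
  ∫_0^4 u(x)^2 dx = ∫_0^4 (9*x^6 - 6*x^5 - 11*x^4 - 8*x^3 + 8*x^2 + 8*x + 4) dx. Term by term:
    ∫_0^4 9*x^6 dx = 147456/7;  ∫_0^4 -6*x^5 dx = -4096;  ∫_0^4 -11*x^4 dx = -11264/5;
    ∫_0^4 -8*x^3 dx = -512;  ∫_0^4 8*x^2 dx = 512/3;  ∫_0^4 8*x dx = 64;
    ∫_0^4 4 dx = 16.
  Sum: 147456/7 − 4096 − 11264/5 − 512 + 512/3 + 64 + 16 = 1517776/105.
  ∫_0^4 u'(x)^2 dx = ∫_0^4 (81*x^4 - 36*x^3 - 32*x^2 + 8*x + 4) dx. Term by term:
    ∫_0^4 81*x^4 dx = 82944/5;  ∫_0^4 -36*x^3 dx = -2304;  ∫_0^4 -32*x^2 dx = -2048/3;
    ∫_0^4 8*x dx = 64;  ∫_0^4 4 dx = 16.
  Sum: 82944/5 − 2304 − 2048/3 + 64 + 16 = 205232/15.
Adding: ||u||_{H^1}^2 = 1517776/105 + 205232/15 = 196960/7.


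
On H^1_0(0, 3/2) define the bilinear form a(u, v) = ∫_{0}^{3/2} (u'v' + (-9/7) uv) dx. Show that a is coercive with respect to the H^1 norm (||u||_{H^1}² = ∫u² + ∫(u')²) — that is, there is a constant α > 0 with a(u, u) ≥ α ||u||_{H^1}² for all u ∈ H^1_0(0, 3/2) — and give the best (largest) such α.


α = (-81 + 28*π^2)/(7*(9 + 4*π^2))

Coercivity of a(·,·) on H^1_0(0, 3/2) means a(u, u) ≥ α ||u||_{H^1}² for every u ∈ H^1_0.
The interval has length L = 3/2, and Poincaré/coercivity depend only on L. Here a(u, u) = ∫(u')² + (-9/7)·∫u².
Here c = -9/7 < 0 with |c| < (π/L)² = 4*π^2/9, so coercivity still holds. The condition a(u,u) ≥ α||u||_{H^1}² reads (1−α)∫(u')² ≥ (α−c)∫u². Any admissible α is ≤ 1 (rapidly oscillating u have ∫u²/∫(u')² → 0), and α = 1 would force 0 ≥ (1−c)∫u², impossible since c < 1; so 1−α > 0. By the sharp Poincaré inequality on H^1_0 of an interval of length L, ∫(u')² ≥ (π/L)²∫u² with equality for the first sine mode sin(π(x−x₀)/L) (x₀ the left endpoint), so the inequality holds for all u iff (1−α)(π/L)² ≥ α − c, i.e. α ≤ ((π/L)² + c)/((π/L)² + 1) = (1 + c(L/π)²)/(1 + (L/π)²). (Direct route, valid since c ≤ 0: Poincaré gives c∫u² ≥ c(L/π)²∫(u')², so a(u,u) ≥ (1 + c(L/π)²)∫(u')², while ||u||_{H^1}² ≤ (1 + (L/π)²)∫(u')²; dividing yields the same α.) With (π/L)² = 4*π^2/9 and c = -9/7, the largest admissible constant is α = ((π/L)² + c)/((π/L)² + 1).
Simplifying, α = (-81 + 28*π^2)/(7*(9 + 4*π^2)).


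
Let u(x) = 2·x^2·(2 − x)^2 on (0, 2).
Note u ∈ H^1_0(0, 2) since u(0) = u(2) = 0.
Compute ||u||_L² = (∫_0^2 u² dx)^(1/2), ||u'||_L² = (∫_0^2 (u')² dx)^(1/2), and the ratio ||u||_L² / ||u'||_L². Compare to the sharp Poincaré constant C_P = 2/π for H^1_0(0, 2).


||u||_L² / ||u'||_L² = sqrt(3)/3 < C_P = 2/π.

u(x) = 2·x^2·(2 − x)^2, so u'(x) = 8*x*(x - 2)*(x - 1).
u(x) = 2·x^2·(2 − x)^2 vanishes at x = 0 and x = 2, so u ∈ H^1_0(0, 2). Differentiate via the product rule and integrate the resulting polynomials term by term.
  ∫_0^2 u² dx = ∫_0^2 (4*x^8 - 32*x^7 + 96*x^6 - 128*x^5 + 64*x^4) dx. Term by term:
    ∫_0^2 4*x^8 dx = 2048/9;  ∫_0^2 -32*x^7 dx = -1024;  ∫_0^2 96*x^6 dx = 12288/7;
    ∫_0^2 -128*x^5 dx = -4096/3;  ∫_0^2 64*x^4 dx = 2048/5.
  Sum: 2048/9 − 1024 + 12288/7 − 4096/3 + 2048/5 = 1024/315.
  ∫_0^2 (u')² dx = ∫_0^2 (64*x^6 - 384*x^5 + 832*x^4 - 768*x^3 + 256*x^2) dx. Term by term:
    ∫_0^2 64*x^6 dx = 8192/7;  ∫_0^2 -384*x^5 dx = -4096;  ∫_0^2 832*x^4 dx = 26624/5;
    ∫_0^2 -768*x^3 dx = -3072;  ∫_0^2 256*x^2 dx = 2048/3.
  Sum: 8192/7 − 4096 + 26624/5 − 3072 + 2048/3 = 1024/105.
∫_0^2 u² dx = 1024/315, so ||u||_L² = 32*sqrt(35)/105.
∫_0^2 (u')² dx = 1024/105, so ||u'||_L² = 32*sqrt(105)/105.
Ratio ||u||_L² / ||u'||_L² = sqrt(3)/3.
Sharp Poincaré constant on H^1_0(0, 2) is C_P = L/π = 2/π, achieved by sin(π/2·x).
A polynomial bump cannot attain the sharp Poincaré constant (only the first sine eigenfunction does), so the ratio is strictly less than C_P, consistent with ||u||_L² ≤ C_P ||u'||_L².


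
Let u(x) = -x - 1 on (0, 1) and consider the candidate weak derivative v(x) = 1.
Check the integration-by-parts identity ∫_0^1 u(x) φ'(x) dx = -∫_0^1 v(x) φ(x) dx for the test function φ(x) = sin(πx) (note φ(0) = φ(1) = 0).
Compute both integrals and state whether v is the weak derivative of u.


LHS = 2/π, RHS = -2/π. No, v is not the weak derivative of u.

u(x) = -x - 1, classical derivative u'(x) = -1.
φ(x) = sin(πx), so φ'(x) = π*cos(π*x).
Note φ(0) = φ(1) = 0, so the boundary term u·φ vanishes.
LHS = ∫_0^1 u(x) φ'(x) dx = ∫_0^1 (-π*x*cos(π*x) - π*cos(π*x)) dx. Term by term:
  ∫_0^1 -π*cos(π*x) dx = 0;  ∫_0^1 -π*x*cos(π*x) dx = 2/π.
Sum: 0 + 2/π = 2/π.
So LHS = 2/π.
∫_0^1 v(x) φ(x) dx = ∫_0^1 (sin(π*x)) dx. Term by term:
  ∫_0^1 sin(π*x) dx = 2/π.
So RHS = -∫_0^1 v(x) φ(x) dx = -2/π.
LHS − RHS = 4/π ≠ 0, so the identity fails.
(For a valid weak derivative the identity must hold for EVERY test function, in particular this one. The failure shows v is NOT the weak derivative of u.)
Correct weak derivative would be u'(x) = -1.


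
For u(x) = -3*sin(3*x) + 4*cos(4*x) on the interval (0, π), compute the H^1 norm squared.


||u||_{H^1(0,π)}^2 = 2448/7 + 181*π

u'(x) = -16*sin(4*x) - 9*cos(3*x).
Expand u² and (u')² and integrate term by term on (0, π), using: for integers n ≥ 1, ∫_0^π sin²(nx) dx = ∫_0^π cos²(nx) dx = π/2; for n ≠ n', ∫_0^π sin(nx)sin(n'x) dx = ∫_0^π cos(nx)cos(n'x) dx = 0; and by product-to-sum, ∫_0^π sin(nx)cos(n'x) dx = ½∫_0^π [sin((n+n')x) + sin((n−n')x)] dx, which is 0 when n+n' is even and 2n/(n²−n'²) when n+n' is odd (it need not vanish on (0, π)).
  u² squared terms: (-3)²·∫sin(3x)² dx = 9·π/2 = 9*π/2;  (4)²·∫cos(4x)² dx = 16·π/2 = 8*π.
  u² cross terms: 2·(-3)·(4)·∫sin(3x)·cos(4x) dx = -24·(-6/7) = 144/7.
  So ∫_0^π u² dx = 9*π/2 + 8*π + 144/7 = 144/7 + 25*π/2.
  (u')² squared terms: (-16)²·∫sin(4x)² dx = 256·π/2 = 128*π;  (-9)²·∫cos(3x)² dx = 81·π/2 = 81*π/2.
  (u')² cross terms: 2·(-16)·(-9)·∫sin(4x)·cos(3x) dx = 288·(8/7) = 2304/7.
  So ∫_0^π (u')² dx = 128*π + 81*π/2 + 2304/7 = 2304/7 + 337*π/2.
||u||_{H^1}^2 = (144/7 + 25*π/2) + (2304/7 + 337*π/2) = 2448/7 + 181*π.


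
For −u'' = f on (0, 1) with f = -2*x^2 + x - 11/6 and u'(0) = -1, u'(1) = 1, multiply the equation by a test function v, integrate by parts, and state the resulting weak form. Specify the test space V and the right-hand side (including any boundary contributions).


V = H^1(0, 1) (v unrestricted at boundary; u is determined up to an additive constant); weak form: ∫_0^1 u'v' dx = ∫_0^1 (-2*x^2 + x - 11/6) v dx + v(1) + v(0) for all v ∈ V.

Multiply both sides by a test function v and integrate from 0 to 1:
  ∫_0^1 −u''(x) v(x) dx = ∫_0^1 f(x) v(x) dx.
Integrate the LHS by parts once:
  ∫_0^1 −u'' v dx = −[u'(x) v(x)]_0^1 + ∫_0^1 u'(x) v'(x) dx.
Thus ∫_0^1 u'(x) v'(x) dx = ∫_0^1 f(x) v(x) dx + [u'(x) v(x)]_0^1.
Choose V so that boundary terms are either known or forced to vanish.
u has inhomogeneous Neumann u'(0) = -1, u'(1) = 1. [u' v]_0^1 = (1)·v(1) − (-1)·v(0) = v(1) + v(0). Take V = H^1(0, 1); boundary term becomes part of RHS.
Weak formulation: find u (satisfying any essential BC) such that ∫_0^1 u'(x) v'(x) dx = ∫_0^1 f v dx + v(1) + v(0) for all v ∈ V (Neumann data are natural BCs: they enter the RHS as boundary terms).
Substituting f(x) = -2*x^2 + x - 11/6, the right-hand side is ∫_0^1 (-2*x^2 + x - 11/6) v dx + v(1) + v(0).
Compatibility check (pure Neumann): taking v ≡ 1 ∈ V gives 0 = ∫_0^1 f dx + (1) − (-1), i.e. ∫_0^1 f dx must equal u'(0) − u'(1) = -2. Indeed ∫_0^1 (-2*x^2 + x - 11/6) dx = -2, so the data are compatible. The solution is then unique only up to an additive constant (fix it e.g. by requiring ∫_0^1 u dx = 0).


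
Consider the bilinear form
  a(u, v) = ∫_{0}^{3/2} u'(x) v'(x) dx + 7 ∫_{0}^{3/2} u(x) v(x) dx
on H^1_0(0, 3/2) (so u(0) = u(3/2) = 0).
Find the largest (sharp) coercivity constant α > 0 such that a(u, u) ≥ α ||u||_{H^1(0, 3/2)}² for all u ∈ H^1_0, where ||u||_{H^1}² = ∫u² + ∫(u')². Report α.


α = 1

Coercivity of a(·,·) on H^1_0(0, 3/2) means a(u, u) ≥ α ||u||_{H^1}² for every u ∈ H^1_0.
The interval has length L = 3/2, and Poincaré/coercivity depend only on L. Here a(u, u) = ∫(u')² + (7)·∫u².
Here c = 7 ≥ 1, so a(u,u) = ∫(u')² + c∫u² ≥ ∫(u')² + ∫u² = ||u||_{H^1}², i.e. α = 1 works. No larger α is possible: a(u,u) ≥ α||u||_{H^1}² means (1−α)∫(u')² ≥ (α−c)∫u², and for the modes u_n = sin(nπ(x−x₀)/L) (x₀ the left endpoint) one has ∫u_n²/∫(u_n')² = (L/(nπ))² → 0, so a(u_n,u_n)/||u_n||_{H^1}² → 1. Hence the optimal constant is α = 1.
Therefore α = 1.


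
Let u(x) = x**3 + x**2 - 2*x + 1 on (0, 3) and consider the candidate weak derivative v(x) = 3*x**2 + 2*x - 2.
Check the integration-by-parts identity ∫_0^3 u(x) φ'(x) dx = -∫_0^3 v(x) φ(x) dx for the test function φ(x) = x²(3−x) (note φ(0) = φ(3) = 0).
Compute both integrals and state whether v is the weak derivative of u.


LHS = -837/10, RHS = -837/10. Yes, v = u' weakly.

u(x) = x**3 + x**2 - 2*x + 1, classical derivative u'(x) = 3*x**2 + 2*x - 2.
φ(x) = x²(3−x), so φ'(x) = 3*x*(2 - x).
Note φ(0) = φ(3) = 0, so the boundary term u·φ vanishes.
LHS = ∫_0^3 u(x) φ'(x) dx = ∫_0^3 (-3*x^5 + 3*x^4 + 12*x^3 - 15*x^2 + 6*x) dx. Term by term:
  ∫_0^3 -3*x^5 dx = -729/2;  ∫_0^3 3*x^4 dx = 729/5;  ∫_0^3 12*x^3 dx = 243;
  ∫_0^3 -15*x^2 dx = -135;  ∫_0^3 6*x dx = 27.
Sum: -729/2 + 729/5 + 243 − 135 + 27 = -837/10.
So LHS = -837/10.
∫_0^3 v(x) φ(x) dx = ∫_0^3 (-3*x^5 + 7*x^4 + 8*x^3 - 6*x^2) dx. Term by term:
  ∫_0^3 -3*x^5 dx = -729/2;  ∫_0^3 7*x^4 dx = 1701/5;  ∫_0^3 8*x^3 dx = 162;
  ∫_0^3 -6*x^2 dx = -54.
Sum: -729/2 + 1701/5 + 162 − 54 = 837/10.
So RHS = -∫_0^3 v(x) φ(x) dx = -837/10.
LHS = RHS, so the identity holds for this test φ.
Moreover u is smooth here and v(x) = u'(x) = 3*x**2 + 2*x - 2 pointwise, so the identity holds for every test function. Hence v is the weak derivative of u.


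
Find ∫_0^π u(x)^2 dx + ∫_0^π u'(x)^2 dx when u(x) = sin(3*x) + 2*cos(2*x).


||u||_{H^1(0,π)}^2 = 24 + 15*π

u'(x) = -4*sin(2*x) + 3*cos(3*x).
Expand u² and (u')² and integrate term by term on (0, π), using: for integers n ≥ 1, ∫_0^π sin²(nx) dx = ∫_0^π cos²(nx) dx = π/2; for n ≠ n', ∫_0^π sin(nx)sin(n'x) dx = ∫_0^π cos(nx)cos(n'x) dx = 0; and by product-to-sum, ∫_0^π sin(nx)cos(n'x) dx = ½∫_0^π [sin((n+n')x) + sin((n−n')x)] dx, which is 0 when n+n' is even and 2n/(n²−n'²) when n+n' is odd (it need not vanish on (0, π)).
  u² squared terms: (2)²·∫cos(2x)² dx = 4·π/2 = 2*π;  (1)²·∫sin(3x)² dx = 1·π/2 = π/2.
  u² cross terms: 2·(2)·(1)·∫cos(2x)·sin(3x) dx = 4·(6/5) = 24/5.
  So ∫_0^π u² dx = 2*π + π/2 + 24/5 = 24/5 + 5*π/2.
  (u')² squared terms: (-4)²·∫sin(2x)² dx = 16·π/2 = 8*π;  (3)²·∫cos(3x)² dx = 9·π/2 = 9*π/2.
  (u')² cross terms: 2·(-4)·(3)·∫sin(2x)·cos(3x) dx = -24·(-4/5) = 96/5.
  So ∫_0^π (u')² dx = 8*π + 9*π/2 + 96/5 = 96/5 + 25*π/2.
||u||_{H^1}^2 = (24/5 + 5*π/2) + (96/5 + 25*π/2) = 24 + 15*π.


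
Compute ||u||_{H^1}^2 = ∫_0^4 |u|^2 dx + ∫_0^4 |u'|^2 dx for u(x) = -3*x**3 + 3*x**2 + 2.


||u||_{H^1}^2 = 143984/7

The H^1 norm (squared) on an interval (0, L) is
  ||u||_{H^1}^2 = ∫_0^L u(x)^2 dx + ∫_0^L u'(x)^2 dx.
Compute u'(x) = -9*x**2 + 6*x.
Then u(x)^2 = 9*x**6 - 18*x**5 + 9*x**4 - 12*x**3 + 12*x**2 + 4 and u'(x)^2 = 81*x**4 - 108*x**3 + 36*x**2.
Integrate each monomial from 0 to 4 using ∫_0^4 c·x^n dx = c·4^(n+1)/(n+1):
  ∫_0^4 u(x)^2 dx = ∫_0^4 (9*x^6 - 18*x^5 + 9*x^4 - 12*x^3 + 12*x^2 + 4) dx. Term by term:
    ∫_0^4 9*x^6 dx = 147456/7;  ∫_0^4 -18*x^5 dx = -12288;  ∫_0^4 9*x^4 dx = 9216/5;
    ∫_0^4 -12*x^3 dx = -768;  ∫_0^4 12*x^2 dx = 256;  ∫_0^4 4 dx = 16.
  Sum: 147456/7 − 12288 + 9216/5 − 768 + 256 + 16 = 354352/35.
  ∫_0^4 u'(x)^2 dx = ∫_0^4 (81*x^4 - 108*x^3 + 36*x^2) dx. Term by term:
    ∫_0^4 81*x^4 dx = 82944/5;  ∫_0^4 -108*x^3 dx = -6912;  ∫_0^4 36*x^2 dx = 768.
  Sum: 82944/5 − 6912 + 768 = 52224/5.
Adding: ||u||_{H^1}^2 = 354352/35 + 52224/5 = 143984/7.


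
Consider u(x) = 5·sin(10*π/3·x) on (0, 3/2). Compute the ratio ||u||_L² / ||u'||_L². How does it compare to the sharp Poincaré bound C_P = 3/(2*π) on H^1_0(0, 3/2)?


||u||_L² / ||u'||_L² = 3/(10*π) < C_P = 3/(2*π).

u(x) = 5·sin(10*π/3·x), so u'(x) = 50*π*cos(10*π*x/3)/3.
Writing u(x) = A·sin(kπx/L) with A = 5 and k = 5, use ∫_0^L sin²(kπx/L) dx = L/2 and ∫_0^L cos²(kπx/L) dx = L/2.
u² = 25·sin²(10*π/3·x) and (u')² = 2500*π^2/9·cos²(10*π/3·x), and each of sin², cos² integrates to L/2 = 3/4 over (0, 3/2).
∫_0^3/2 u² dx = 75/4, so ||u||_L² = 5*sqrt(3)/2.
∫_0^3/2 (u')² dx = 625*π^2/3, so ||u'||_L² = 25*sqrt(3)*π/3.
Ratio ||u||_L² / ||u'||_L² = 3/(10*π).
Sharp Poincaré constant on H^1_0(0, 3/2) is C_P = L/π = 3/(2*π), achieved by sin(2*π/3·x).
This is the k = 5 harmonic; the ratio L/(kπ) is strictly less than C_P = L/π, consistent with the sharp inequality ||u||_L² ≤ C_P ||u'||_L².


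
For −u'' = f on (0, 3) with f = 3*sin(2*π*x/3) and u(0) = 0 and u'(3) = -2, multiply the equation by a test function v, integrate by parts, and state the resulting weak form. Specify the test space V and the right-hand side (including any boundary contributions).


V = {v ∈ H^1(0, 3) : v(0) = 0} (test functions vanish at x = 0 where u is specified); weak form: ∫_0^3 u'v' dx = ∫_0^3 (3*sin(2*π*x/3)) v dx − 2·v(3) for all v ∈ V.

Multiply both sides by a test function v and integrate from 0 to 3:
  ∫_0^3 −u''(x) v(x) dx = ∫_0^3 f(x) v(x) dx.
Integrate the LHS by parts once:
  ∫_0^3 −u'' v dx = −[u'(x) v(x)]_0^3 + ∫_0^3 u'(x) v'(x) dx.
Thus ∫_0^3 u'(x) v'(x) dx = ∫_0^3 f(x) v(x) dx + [u'(x) v(x)]_0^3.
Choose V so that boundary terms are either known or forced to vanish.
Mixed BC: u(0) = 0 (Dirichlet) and u'(3) = -2 (Neumann). Define V = {v ∈ H^1(0, 3) : v(0) = 0}. Then [u' v]_0^3 = u'(3)·v(3) − u'(0)·0 = − 2·v(3).
Weak formulation: find u (satisfying any essential BC) such that ∫_0^3 u'(x) v'(x) dx = ∫_0^3 f v dx − 2·v(3) for all v ∈ V (Dirichlet at 0 absorbed into V; Neumann datum at x = 3 contributes the boundary term).
Substituting f(x) = 3*sin(2*π*x/3), the right-hand side is ∫_0^3 (3*sin(2*π*x/3)) v dx − 2·v(3).


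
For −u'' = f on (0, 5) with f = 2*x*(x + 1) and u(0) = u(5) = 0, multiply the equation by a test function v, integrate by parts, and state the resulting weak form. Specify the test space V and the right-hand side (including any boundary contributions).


V = H^1_0(0, 5) (so v(0) = v(5) = 0); weak form: ∫_0^5 u'v' dx = ∫_0^5 (2*x*(x + 1)) v dx for all v ∈ V.

Multiply both sides by a test function v and integrate from 0 to 5:
  ∫_0^5 −u''(x) v(x) dx = ∫_0^5 f(x) v(x) dx.
Integrate the LHS by parts once:
  ∫_0^5 −u'' v dx = −[u'(x) v(x)]_0^5 + ∫_0^5 u'(x) v'(x) dx.
Thus ∫_0^5 u'(x) v'(x) dx = ∫_0^5 f(x) v(x) dx + [u'(x) v(x)]_0^5.
Choose V so that boundary terms are either known or forced to vanish.
u is Dirichlet: u(0) = u(5) = 0. Let V = H^1_0(0, 5); then v(0) = v(5) = 0, and [u' v]_0^5 = 0.
Weak formulation: find u (satisfying any essential BC) such that ∫_0^5 u'(x) v'(x) dx = ∫_0^5 f v dx for all v ∈ V.
Substituting f(x) = 2*x*(x + 1), the right-hand side is ∫_0^5 (2*x*(x + 1)) v dx.


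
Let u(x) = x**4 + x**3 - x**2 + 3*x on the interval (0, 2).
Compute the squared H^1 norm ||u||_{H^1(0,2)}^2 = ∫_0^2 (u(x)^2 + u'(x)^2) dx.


||u||_{H^1}^2 = 50054/63

The H^1 norm (squared) on an interval (0, L) is
  ||u||_{H^1}^2 = ∫_0^L u(x)^2 dx + ∫_0^L u'(x)^2 dx.
Compute u'(x) = 4*x**3 + 3*x**2 - 2*x + 3.
Then u(x)^2 = x**8 + 2*x**7 - x**6 + 4*x**5 + 7*x**4 - 6*x**3 + 9*x**2 and u'(x)^2 = 16*x**6 + 24*x**5 - 7*x**4 + 12*x**3 + 22*x**2 - 12*x + 9.
Integrate each monomial from 0 to 2 using ∫_0^2 c·x^n dx = c·2^(n+1)/(n+1):
  ∫_0^2 u(x)^2 dx = ∫_0^2 (x^8 + 2*x^7 - x^6 + 4*x^5 + 7*x^4 - 6*x^3 + 9*x^2) dx. Term by term:
    ∫_0^2 x^8 dx = 512/9;  ∫_0^2 2*x^7 dx = 64;  ∫_0^2 -x^6 dx = -128/7;
    ∫_0^2 4*x^5 dx = 128/3;  ∫_0^2 7*x^4 dx = 224/5;  ∫_0^2 -6*x^3 dx = -24;
    ∫_0^2 9*x^2 dx = 24.
  Sum: 512/9 + 64 − 128/7 + 128/3 + 224/5 − 24 + 24 = 59872/315.
  ∫_0^2 u'(x)^2 dx = ∫_0^2 (16*x^6 + 24*x^5 - 7*x^4 + 12*x^3 + 22*x^2 - 12*x + 9) dx. Term by term:
    ∫_0^2 16*x^6 dx = 2048/7;  ∫_0^2 24*x^5 dx = 256;  ∫_0^2 -7*x^4 dx = -224/5;
    ∫_0^2 12*x^3 dx = 48;  ∫_0^2 22*x^2 dx = 176/3;  ∫_0^2 -12*x dx = -24;
    ∫_0^2 9 dx = 18.
  Sum: 2048/7 + 256 − 224/5 + 48 + 176/3 − 24 + 18 = 63466/105.
Adding: ||u||_{H^1}^2 = 59872/315 + 63466/105 = 50054/63.


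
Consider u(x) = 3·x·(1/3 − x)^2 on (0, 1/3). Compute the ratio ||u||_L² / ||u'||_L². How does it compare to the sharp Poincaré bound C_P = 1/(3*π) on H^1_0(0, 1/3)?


||u||_L² / ||u'||_L² = sqrt(14)/42 < C_P = 1/(3*π).

u(x) = 3·x·(1/3 − x)^2, so u'(x) = (x - 1/3)*(9*x - 1).
u(x) = 3·x·(1/3 − x)^2 vanishes at x = 0 and x = 1/3, so u ∈ H^1_0(0, 1/3). Differentiate via the product rule and integrate the resulting polynomials term by term.
  ∫_0^1/3 u² dx = ∫_0^1/3 (9*x^6 - 12*x^5 + 6*x^4 - 4*x^3/3 + x^2/9) dx. Term by term:
    ∫_0^1/3 9*x^6 dx = 1/1701;  ∫_0^1/3 -12*x^5 dx = -2/729;  ∫_0^1/3 6*x^4 dx = 2/405;
    ∫_0^1/3 -4*x^3/3 dx = -1/243;  ∫_0^1/3 x^2/9 dx = 1/729.
  Sum: 1/1701 − 2/729 + 2/405 − 1/243 + 1/729 = 1/25515.
  ∫_0^1/3 (u')² dx = ∫_0^1/3 (81*x^4 - 72*x^3 + 22*x^2 - 8*x/3 + 1/9) dx. Term by term:
    ∫_0^1/3 81*x^4 dx = 1/15;  ∫_0^1/3 -72*x^3 dx = -2/9;  ∫_0^1/3 22*x^2 dx = 22/81;
    ∫_0^1/3 -8*x/3 dx = -4/27;  ∫_0^1/3 1/9 dx = 1/27.
  Sum: 1/15 − 2/9 + 22/81 − 4/27 + 1/27 = 2/405.
∫_0^1/3 u² dx = 1/25515, so ||u||_L² = sqrt(35)/945.
∫_0^1/3 (u')² dx = 2/405, so ||u'||_L² = sqrt(10)/45.
Ratio ||u||_L² / ||u'||_L² = sqrt(14)/42.
Sharp Poincaré constant on H^1_0(0, 1/3) is C_P = L/π = 1/(3*π), achieved by sin(3*π·x).
A polynomial bump cannot attain the sharp Poincaré constant (only the first sine eigenfunction does), so the ratio is strictly less than C_P, consistent with ||u||_L² ≤ C_P ||u'||_L².


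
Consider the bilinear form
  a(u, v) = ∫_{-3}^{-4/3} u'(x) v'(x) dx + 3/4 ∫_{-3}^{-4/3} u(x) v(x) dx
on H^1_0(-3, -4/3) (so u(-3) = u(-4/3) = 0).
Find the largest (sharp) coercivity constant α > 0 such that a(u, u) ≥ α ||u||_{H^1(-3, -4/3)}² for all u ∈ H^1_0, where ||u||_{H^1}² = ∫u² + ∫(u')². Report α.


α = 3*(25 + 12*π^2)/(4*(25 + 9*π^2))

Coercivity of a(·,·) on H^1_0(-3, -4/3) means a(u, u) ≥ α ||u||_{H^1}² for every u ∈ H^1_0.
The interval has length L = 5/3, and Poincaré/coercivity depend only on L. Here a(u, u) = ∫(u')² + (3/4)·∫u².
Here 0 < c = 3/4 < 1. The condition a(u,u) ≥ α||u||_{H^1}² reads (1−α)∫(u')² ≥ (α−c)∫u². Any admissible α is ≤ 1 (rapidly oscillating u have ∫u²/∫(u')² → 0), and α = 1 would force 0 ≥ (1−c)∫u², impossible since c < 1; so 1−α > 0. By the sharp Poincaré inequality on H^1_0 of an interval of length L, ∫(u')² ≥ (π/L)²∫u² with equality for the first sine mode sin(π(x−x₀)/L) (x₀ the left endpoint), so the inequality holds for all u iff (1−α)(π/L)² ≥ α − c, i.e. α ≤ ((π/L)² + c)/((π/L)² + 1) = (1 + c(L/π)²)/(1 + (L/π)²). With (π/L)² = 9*π^2/25 and c = 3/4, the largest admissible constant is α = ((π/L)² + c)/((π/L)² + 1).
Simplifying, α = 3*(25 + 12*π^2)/(4*(25 + 9*π^2)).


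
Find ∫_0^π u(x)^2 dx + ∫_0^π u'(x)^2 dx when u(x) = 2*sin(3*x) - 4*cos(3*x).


||u||_{H^1(0,π)}^2 = 100*π

u'(x) = 12*sin(3*x) + 6*cos(3*x).
Expand u² and (u')² and integrate term by term on (0, π), using: for integers n ≥ 1, ∫_0^π sin²(nx) dx = ∫_0^π cos²(nx) dx = π/2; for n ≠ n', ∫_0^π sin(nx)sin(n'x) dx = ∫_0^π cos(nx)cos(n'x) dx = 0; and by product-to-sum, ∫_0^π sin(nx)cos(n'x) dx = ½∫_0^π [sin((n+n')x) + sin((n−n')x)] dx, which is 0 when n+n' is even and 2n/(n²−n'²) when n+n' is odd (it need not vanish on (0, π)).
  u² squared terms: (-4)²·∫cos(3x)² dx = 16·π/2 = 8*π;  (2)²·∫sin(3x)² dx = 4·π/2 = 2*π.
  u² cross terms: 2·(-4)·(2)·∫cos(3x)·sin(3x) dx = -16·(0) = 0.
  So ∫_0^π u² dx = 8*π + 2*π + 0 = 10*π.
  (u')² squared terms: (6)²·∫cos(3x)² dx = 36·π/2 = 18*π;  (12)²·∫sin(3x)² dx = 144·π/2 = 72*π.
  (u')² cross terms: 2·(6)·(12)·∫cos(3x)·sin(3x) dx = 144·(0) = 0.
  So ∫_0^π (u')² dx = 18*π + 72*π + 0 = 90*π.
||u||_{H^1}^2 = (10*π) + (90*π) = 100*π.


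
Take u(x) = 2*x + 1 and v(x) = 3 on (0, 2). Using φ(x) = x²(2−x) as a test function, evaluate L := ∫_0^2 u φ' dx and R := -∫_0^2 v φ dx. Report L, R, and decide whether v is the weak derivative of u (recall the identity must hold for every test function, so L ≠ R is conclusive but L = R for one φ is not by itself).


LHS = -8/3, RHS = -4. No, v is not the weak derivative of u.

u(x) = 2*x + 1, classical derivative u'(x) = 2.
φ(x) = x²(2−x), so φ'(x) = x*(4 - 3*x).
Note φ(0) = φ(2) = 0, so the boundary term u·φ vanishes.
LHS = ∫_0^2 u(x) φ'(x) dx = ∫_0^2 (-6*x^3 + 5*x^2 + 4*x) dx. Term by term:
  ∫_0^2 -6*x^3 dx = -24;  ∫_0^2 5*x^2 dx = 40/3;  ∫_0^2 4*x dx = 8.
Sum: -24 + 40/3 + 8 = -8/3.
So LHS = -8/3.
∫_0^2 v(x) φ(x) dx = ∫_0^2 (-3*x^3 + 6*x^2) dx. Term by term:
  ∫_0^2 -3*x^3 dx = -12;  ∫_0^2 6*x^2 dx = 16.
Sum: -12 + 16 = 4.
So RHS = -∫_0^2 v(x) φ(x) dx = -4.
LHS − RHS = 4/3 ≠ 0, so the identity fails.
(For a valid weak derivative the identity must hold for EVERY test function, in particular this one. The failure shows v is NOT the weak derivative of u.)
Correct weak derivative would be u'(x) = 2.


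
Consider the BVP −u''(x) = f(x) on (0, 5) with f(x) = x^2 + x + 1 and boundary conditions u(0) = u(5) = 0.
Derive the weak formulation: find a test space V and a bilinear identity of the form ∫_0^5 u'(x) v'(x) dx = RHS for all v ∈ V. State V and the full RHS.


V = H^1_0(0, 5) (so v(0) = v(5) = 0); weak form: ∫_0^5 u'v' dx = ∫_0^5 (x^2 + x + 1) v dx for all v ∈ V.

Multiply both sides by a test function v and integrate from 0 to 5:
  ∫_0^5 −u''(x) v(x) dx = ∫_0^5 f(x) v(x) dx.
Integrate the LHS by parts once:
  ∫_0^5 −u'' v dx = −[u'(x) v(x)]_0^5 + ∫_0^5 u'(x) v'(x) dx.
Thus ∫_0^5 u'(x) v'(x) dx = ∫_0^5 f(x) v(x) dx + [u'(x) v(x)]_0^5.
Choose V so that boundary terms are either known or forced to vanish.
u is Dirichlet: u(0) = u(5) = 0. Let V = H^1_0(0, 5); then v(0) = v(5) = 0, and [u' v]_0^5 = 0.
Weak formulation: find u (satisfying any essential BC) such that ∫_0^5 u'(x) v'(x) dx = ∫_0^5 f v dx for all v ∈ V.
Substituting f(x) = x^2 + x + 1, the right-hand side is ∫_0^5 (x^2 + x + 1) v dx.


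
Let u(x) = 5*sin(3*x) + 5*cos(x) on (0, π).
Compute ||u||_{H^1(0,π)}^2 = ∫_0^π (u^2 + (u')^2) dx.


||u||_{H^1(0,π)}^2 = 150*π

u'(x) = -5*sin(x) + 15*cos(3*x).
Expand u² and (u')² and integrate term by term on (0, π), using: for integers n ≥ 1, ∫_0^π sin²(nx) dx = ∫_0^π cos²(nx) dx = π/2; for n ≠ n', ∫_0^π sin(nx)sin(n'x) dx = ∫_0^π cos(nx)cos(n'x) dx = 0; and by product-to-sum, ∫_0^π sin(nx)cos(n'x) dx = ½∫_0^π [sin((n+n')x) + sin((n−n')x)] dx, which is 0 when n+n' is even and 2n/(n²−n'²) when n+n' is odd (it need not vanish on (0, π)).
  u² squared terms: (5)²·∫cos(x)² dx = 25·π/2 = 25*π/2;  (5)²·∫sin(3x)² dx = 25·π/2 = 25*π/2.
  u² cross terms: 2·(5)·(5)·∫cos(x)·sin(3x) dx = 50·(0) = 0.
  So ∫_0^π u² dx = 25*π/2 + 25*π/2 + 0 = 25*π.
  (u')² squared terms: (-5)²·∫sin(x)² dx = 25·π/2 = 25*π/2;  (15)²·∫cos(3x)² dx = 225·π/2 = 225*π/2.
  (u')² cross terms: 2·(-5)·(15)·∫sin(x)·cos(3x) dx = -150·(0) = 0.
  So ∫_0^π (u')² dx = 25*π/2 + 225*π/2 + 0 = 125*π.
||u||_{H^1}^2 = (25*π) + (125*π) = 150*π.


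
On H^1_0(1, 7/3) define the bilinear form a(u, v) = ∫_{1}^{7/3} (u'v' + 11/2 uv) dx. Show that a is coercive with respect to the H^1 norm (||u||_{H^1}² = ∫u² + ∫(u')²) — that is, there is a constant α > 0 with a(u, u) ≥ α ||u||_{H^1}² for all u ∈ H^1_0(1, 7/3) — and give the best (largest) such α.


α = 1

Coercivity of a(·,·) on H^1_0(1, 7/3) means a(u, u) ≥ α ||u||_{H^1}² for every u ∈ H^1_0.
The interval has length L = 4/3, and Poincaré/coercivity depend only on L. Here a(u, u) = ∫(u')² + (11/2)·∫u².
Here c = 11/2 ≥ 1, so a(u,u) = ∫(u')² + c∫u² ≥ ∫(u')² + ∫u² = ||u||_{H^1}², i.e. α = 1 works. No larger α is possible: a(u,u) ≥ α||u||_{H^1}² means (1−α)∫(u')² ≥ (α−c)∫u², and for the modes u_n = sin(nπ(x−x₀)/L) (x₀ the left endpoint) one has ∫u_n²/∫(u_n')² = (L/(nπ))² → 0, so a(u_n,u_n)/||u_n||_{H^1}² → 1. Hence the optimal constant is α = 1.
Therefore α = 1.


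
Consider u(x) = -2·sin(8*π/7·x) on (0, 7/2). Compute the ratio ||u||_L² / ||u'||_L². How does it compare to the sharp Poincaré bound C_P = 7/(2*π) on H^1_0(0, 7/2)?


||u||_L² / ||u'||_L² = 7/(8*π) < C_P = 7/(2*π).

u(x) = -2·sin(8*π/7·x), so u'(x) = -16*π*cos(8*π*x/7)/7.
Writing u(x) = A·sin(kπx/L) with A = -2 and k = 4, use ∫_0^L sin²(kπx/L) dx = L/2 and ∫_0^L cos²(kπx/L) dx = L/2.
u² = 4·sin²(8*π/7·x) and (u')² = 256*π^2/49·cos²(8*π/7·x), and each of sin², cos² integrates to L/2 = 7/4 over (0, 7/2).
∫_0^7/2 u² dx = 7, so ||u||_L² = sqrt(7).
∫_0^7/2 (u')² dx = 64*π^2/7, so ||u'||_L² = 8*sqrt(7)*π/7.
Ratio ||u||_L² / ||u'||_L² = 7/(8*π).
Sharp Poincaré constant on H^1_0(0, 7/2) is C_P = L/π = 7/(2*π), achieved by sin(2*π/7·x).
This is the k = 4 harmonic; the ratio L/(kπ) is strictly less than C_P = L/π, consistent with the sharp inequality ||u||_L² ≤ C_P ||u'||_L².


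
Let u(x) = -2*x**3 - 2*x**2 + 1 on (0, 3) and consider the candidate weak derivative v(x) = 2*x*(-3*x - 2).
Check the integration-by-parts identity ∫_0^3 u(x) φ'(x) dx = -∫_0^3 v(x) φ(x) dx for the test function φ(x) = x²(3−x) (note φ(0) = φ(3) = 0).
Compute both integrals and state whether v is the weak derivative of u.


LHS = 972/5, RHS = 972/5. Yes, v = u' weakly.

u(x) = -2*x**3 - 2*x**2 + 1, classical derivative u'(x) = -6*x**2 - 4*x.
φ(x) = x²(3−x), so φ'(x) = 3*x*(2 - x).
Note φ(0) = φ(3) = 0, so the boundary term u·φ vanishes.
LHS = ∫_0^3 u(x) φ'(x) dx = ∫_0^3 (6*x^5 - 6*x^4 - 12*x^3 - 3*x^2 + 6*x) dx. Term by term:
  ∫_0^3 6*x^5 dx = 729;  ∫_0^3 -6*x^4 dx = -1458/5;  ∫_0^3 -12*x^3 dx = -243;
  ∫_0^3 -3*x^2 dx = -27;  ∫_0^3 6*x dx = 27.
Sum: 729 − 1458/5 − 243 − 27 + 27 = 972/5.
So LHS = 972/5.
∫_0^3 v(x) φ(x) dx = ∫_0^3 (6*x^5 - 14*x^4 - 12*x^3) dx. Term by term:
  ∫_0^3 6*x^5 dx = 729;  ∫_0^3 -14*x^4 dx = -3402/5;  ∫_0^3 -12*x^3 dx = -243.
Sum: 729 − 3402/5 − 243 = -972/5.
So RHS = -∫_0^3 v(x) φ(x) dx = 972/5.
LHS = RHS, so the identity holds for this test φ.
Moreover u is smooth here and v(x) = u'(x) = -6*x**2 - 4*x pointwise, so the identity holds for every test function. Hence v is the weak derivative of u.


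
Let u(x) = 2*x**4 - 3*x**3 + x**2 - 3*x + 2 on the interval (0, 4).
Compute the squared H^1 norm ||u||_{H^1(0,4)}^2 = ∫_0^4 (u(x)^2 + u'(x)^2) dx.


||u||_{H^1}^2 = 1002196/9

The H^1 norm (squared) on an interval (0, L) is
  ||u||_{H^1}^2 = ∫_0^L u(x)^2 dx + ∫_0^L u'(x)^2 dx.
Compute u'(x) = 8*x**3 - 9*x**2 + 2*x - 3.
Then u(x)^2 = 4*x**8 - 12*x**7 + 13*x**6 - 18*x**5 + 27*x**4 - 18*x**3 + 13*x**2 - 12*x + 4 and u'(x)^2 = 64*x**6 - 144*x**5 + 113*x**4 - 84*x**3 + 58*x**2 - 12*x + 9.
Integrate each monomial from 0 to 4 using ∫_0^4 c·x^n dx = c·4^(n+1)/(n+1):
  ∫_0^4 u(x)^2 dx = ∫_0^4 (4*x^8 - 12*x^7 + 13*x^6 - 18*x^5 + 27*x^4 - 18*x^3 + 13*x^2 - 12*x + 4) dx. Term by term:
    ∫_0^4 4*x^8 dx = 1048576/9;  ∫_0^4 -12*x^7 dx = -98304;  ∫_0^4 13*x^6 dx = 212992/7;
    ∫_0^4 -18*x^5 dx = -12288;  ∫_0^4 27*x^4 dx = 27648/5;  ∫_0^4 -18*x^3 dx = -1152;
    ∫_0^4 13*x^2 dx = 832/3;  ∫_0^4 -12*x dx = -96;  ∫_0^4 4 dx = 16.
  Sum: 1048576/9 − 98304 + 212992/7 − 12288 + 27648/5 − 1152 + 832/3 − 96 + 16 = 12889424/315.
  ∫_0^4 u'(x)^2 dx = ∫_0^4 (64*x^6 - 144*x^5 + 113*x^4 - 84*x^3 + 58*x^2 - 12*x + 9) dx. Term by term:
    ∫_0^4 64*x^6 dx = 1048576/7;  ∫_0^4 -144*x^5 dx = -98304;  ∫_0^4 113*x^4 dx = 115712/5;
    ∫_0^4 -84*x^3 dx = -5376;  ∫_0^4 58*x^2 dx = 3712/3;  ∫_0^4 -12*x dx = -96;
    ∫_0^4 9 dx = 36.
  Sum: 1048576/7 − 98304 + 115712/5 − 5376 + 3712/3 − 96 + 36 = 7395812/105.
Adding: ||u||_{H^1}^2 = 12889424/315 + 7395812/105 = 1002196/9.


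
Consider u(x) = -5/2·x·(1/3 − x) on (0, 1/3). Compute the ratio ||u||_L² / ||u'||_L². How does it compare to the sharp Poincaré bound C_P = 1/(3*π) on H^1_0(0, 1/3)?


||u||_L² / ||u'||_L² = sqrt(10)/30 < C_P = 1/(3*π).

u(x) = -5/2·x·(1/3 − x), so u'(x) = 5*x - 5/6.
u(x) = -5/2·x·(1/3 − x) vanishes at x = 0 and x = 1/3, so u ∈ H^1_0(0, 1/3). Differentiate via the product rule and integrate the resulting polynomials term by term.
  ∫_0^1/3 u² dx = ∫_0^1/3 (25*x^4/4 - 25*x^3/6 + 25*x^2/36) dx. Term by term:
    ∫_0^1/3 25*x^4/4 dx = 5/972;  ∫_0^1/3 -25*x^3/6 dx = -25/1944;  ∫_0^1/3 25*x^2/36 dx = 25/2916.
  Sum: 5/972 − 25/1944 + 25/2916 = 5/5832.
  ∫_0^1/3 (u')² dx = ∫_0^1/3 (25*x^2 - 25*x/3 + 25/36) dx. Term by term:
    ∫_0^1/3 25*x^2 dx = 25/81;  ∫_0^1/3 -25*x/3 dx = -25/54;  ∫_0^1/3 25/36 dx = 25/108.
  Sum: 25/81 − 25/54 + 25/108 = 25/324.
∫_0^1/3 u² dx = 5/5832, so ||u||_L² = sqrt(10)/108.
∫_0^1/3 (u')² dx = 25/324, so ||u'||_L² = 5/18.
Ratio ||u||_L² / ||u'||_L² = sqrt(10)/30.
Sharp Poincaré constant on H^1_0(0, 1/3) is C_P = L/π = 1/(3*π), achieved by sin(3*π·x).
A polynomial bump cannot attain the sharp Poincaré constant (only the first sine eigenfunction does), so the ratio is strictly less than C_P, consistent with ||u||_L² ≤ C_P ||u'||_L².


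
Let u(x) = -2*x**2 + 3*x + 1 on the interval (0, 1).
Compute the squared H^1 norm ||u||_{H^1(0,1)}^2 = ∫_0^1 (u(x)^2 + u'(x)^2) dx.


||u||_{H^1}^2 = 29/5

The H^1 norm (squared) on an interval (0, L) is
  ||u||_{H^1}^2 = ∫_0^L u(x)^2 dx + ∫_0^L u'(x)^2 dx.
Compute u'(x) = 3 - 4*x.
Then u(x)^2 = 4*x**4 - 12*x**3 + 5*x**2 + 6*x + 1 and u'(x)^2 = 16*x**2 - 24*x + 9.
Integrate each monomial from 0 to 1 using ∫_0^1 c·x^n dx = c·1^(n+1)/(n+1):
  ∫_0^1 u(x)^2 dx = ∫_0^1 (4*x^4 - 12*x^3 + 5*x^2 + 6*x + 1) dx. Term by term:
    ∫_0^1 4*x^4 dx = 4/5;  ∫_0^1 -12*x^3 dx = -3;  ∫_0^1 5*x^2 dx = 5/3;
    ∫_0^1 6*x dx = 3;  ∫_0^1 1 dx = 1.
  Sum: 4/5 − 3 + 5/3 + 3 + 1 = 52/15.
  ∫_0^1 u'(x)^2 dx = ∫_0^1 (16*x^2 - 24*x + 9) dx. Term by term:
    ∫_0^1 16*x^2 dx = 16/3;  ∫_0^1 -24*x dx = -12;  ∫_0^1 9 dx = 9.
  Sum: 16/3 − 12 + 9 = 7/3.
Adding: ||u||_{H^1}^2 = 52/15 + 7/3 = 29/5.


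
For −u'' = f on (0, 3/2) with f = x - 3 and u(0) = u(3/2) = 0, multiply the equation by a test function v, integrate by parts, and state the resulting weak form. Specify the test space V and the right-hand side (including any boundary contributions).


V = H^1_0(0, 3/2) (so v(0) = v(3/2) = 0); weak form: ∫_0^3/2 u'v' dx = ∫_0^3/2 (x - 3) v dx for all v ∈ V.

Multiply both sides by a test function v and integrate from 0 to 3/2:
  ∫_0^3/2 −u''(x) v(x) dx = ∫_0^3/2 f(x) v(x) dx.
Integrate the LHS by parts once:
  ∫_0^3/2 −u'' v dx = −[u'(x) v(x)]_0^3/2 + ∫_0^3/2 u'(x) v'(x) dx.
Thus ∫_0^3/2 u'(x) v'(x) dx = ∫_0^3/2 f(x) v(x) dx + [u'(x) v(x)]_0^3/2.
Choose V so that boundary terms are either known or forced to vanish.
u is Dirichlet: u(0) = u(3/2) = 0. Let V = H^1_0(0, 3/2); then v(0) = v(3/2) = 0, and [u' v]_0^3/2 = 0.
Weak formulation: find u (satisfying any essential BC) such that ∫_0^3/2 u'(x) v'(x) dx = ∫_0^3/2 f v dx for all v ∈ V.
Substituting f(x) = x - 3, the right-hand side is ∫_0^3/2 (x - 3) v dx.


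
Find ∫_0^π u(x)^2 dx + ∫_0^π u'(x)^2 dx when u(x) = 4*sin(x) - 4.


||u||_{H^1(0,π)}^2 = -64 + 32*π

u'(x) = 4*cos(x).
Expand u² and (u')² and integrate term by term on (0, π), using: for integers n ≥ 1, ∫_0^π sin²(nx) dx = ∫_0^π cos²(nx) dx = π/2; for n ≠ n', ∫_0^π sin(nx)sin(n'x) dx = ∫_0^π cos(nx)cos(n'x) dx = 0; and by product-to-sum, ∫_0^π sin(nx)cos(n'x) dx = ½∫_0^π [sin((n+n')x) + sin((n−n')x)] dx, which is 0 when n+n' is even and 2n/(n²−n'²) when n+n' is odd (it need not vanish on (0, π)). For the constant mode: ∫_0^π 1 dx = π, ∫_0^π cos(nx) dx = 0, ∫_0^π sin(nx) dx = (1−(−1)^n)/n.
  u² squared terms: (-4)²·∫1 dx = 16·π = 16*π;  (4)²·∫sin(x)² dx = 16·π/2 = 8*π.
  u² cross terms: 2·(-4)·(4)·∫1·sin(x) dx = -32·(2) = -64.
  So ∫_0^π u² dx = 16*π + 8*π − 64 = -64 + 24*π.
  (u')² squared terms: (4)²·∫cos(x)² dx = 16·π/2 = 8*π.
  So ∫_0^π (u')² dx = 8*π.
||u||_{H^1}^2 = (-64 + 24*π) + (8*π) = -64 + 32*π.


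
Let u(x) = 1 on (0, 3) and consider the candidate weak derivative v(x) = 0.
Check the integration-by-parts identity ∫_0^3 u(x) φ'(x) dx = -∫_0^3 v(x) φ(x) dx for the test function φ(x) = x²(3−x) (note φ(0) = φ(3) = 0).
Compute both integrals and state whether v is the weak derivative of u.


LHS = 0, RHS = 0. Yes, v = u' weakly.

u(x) = 1, classical derivative u'(x) = 0.
φ(x) = x²(3−x), so φ'(x) = 3*x*(2 - x).
Note φ(0) = φ(3) = 0, so the boundary term u·φ vanishes.
LHS = ∫_0^3 u(x) φ'(x) dx = ∫_0^3 (-3*x^2 + 6*x) dx. Term by term:
  ∫_0^3 -3*x^2 dx = -27;  ∫_0^3 6*x dx = 27.
Sum: -27 + 27 = 0.
So LHS = 0.
∫_0^3 v(x) φ(x) dx = ∫_0^3 (0) dx. Term by term:
  ∫_0^3 0 dx = 0.
So RHS = -∫_0^3 v(x) φ(x) dx = 0.
LHS = RHS, so the identity holds for this test φ.
Moreover u is smooth here and v(x) = u'(x) = 0 pointwise, so the identity holds for every test function. Hence v is the weak derivative of u.


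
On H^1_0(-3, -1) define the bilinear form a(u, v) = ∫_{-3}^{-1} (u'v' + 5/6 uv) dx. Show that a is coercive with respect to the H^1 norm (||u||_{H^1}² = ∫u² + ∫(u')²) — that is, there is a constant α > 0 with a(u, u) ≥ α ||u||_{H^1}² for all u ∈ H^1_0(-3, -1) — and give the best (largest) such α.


α = (10/3 + π^2)/(4 + π^2)

Coercivity of a(·,·) on H^1_0(-3, -1) means a(u, u) ≥ α ||u||_{H^1}² for every u ∈ H^1_0.
The interval has length L = 2, and Poincaré/coercivity depend only on L. Here a(u, u) = ∫(u')² + (5/6)·∫u².
Here 0 < c = 5/6 < 1. The condition a(u,u) ≥ α||u||_{H^1}² reads (1−α)∫(u')² ≥ (α−c)∫u². Any admissible α is ≤ 1 (rapidly oscillating u have ∫u²/∫(u')² → 0), and α = 1 would force 0 ≥ (1−c)∫u², impossible since c < 1; so 1−α > 0. By the sharp Poincaré inequality on H^1_0 of an interval of length L, ∫(u')² ≥ (π/L)²∫u² with equality for the first sine mode sin(π(x−x₀)/L) (x₀ the left endpoint), so the inequality holds for all u iff (1−α)(π/L)² ≥ α − c, i.e. α ≤ ((π/L)² + c)/((π/L)² + 1) = (1 + c(L/π)²)/(1 + (L/π)²). With (π/L)² = π^2/4 and c = 5/6, the largest admissible constant is α = ((π/L)² + c)/((π/L)² + 1).
Simplifying, α = (10/3 + π^2)/(4 + π^2).
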